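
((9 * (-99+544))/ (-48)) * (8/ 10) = -267/ 4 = -66.75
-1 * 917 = -917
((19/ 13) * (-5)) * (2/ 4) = -95/ 26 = -3.65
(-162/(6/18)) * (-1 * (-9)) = -4374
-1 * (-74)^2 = -5476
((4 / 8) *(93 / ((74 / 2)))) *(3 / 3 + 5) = 279 / 37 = 7.54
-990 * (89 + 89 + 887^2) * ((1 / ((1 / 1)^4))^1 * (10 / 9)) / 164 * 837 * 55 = -9962453914875 / 41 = -242986680850.61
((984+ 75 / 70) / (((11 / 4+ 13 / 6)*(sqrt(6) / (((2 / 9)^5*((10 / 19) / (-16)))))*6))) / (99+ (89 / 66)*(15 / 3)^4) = -1011340*sqrt(6) / 9600613009659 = -0.00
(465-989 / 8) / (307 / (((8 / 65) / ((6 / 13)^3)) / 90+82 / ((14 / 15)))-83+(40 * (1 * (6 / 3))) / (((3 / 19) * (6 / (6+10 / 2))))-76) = 183689509707 / 416147283256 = 0.44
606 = 606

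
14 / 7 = 2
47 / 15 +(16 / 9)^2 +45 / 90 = 5503 / 810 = 6.79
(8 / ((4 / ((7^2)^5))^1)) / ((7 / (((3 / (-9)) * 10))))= -807072140 / 3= -269024046.67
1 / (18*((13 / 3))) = 1 / 78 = 0.01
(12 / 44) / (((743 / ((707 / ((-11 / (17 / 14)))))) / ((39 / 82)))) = -200889 / 14744092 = -0.01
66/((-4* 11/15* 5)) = -9/2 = -4.50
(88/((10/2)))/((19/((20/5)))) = 352/95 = 3.71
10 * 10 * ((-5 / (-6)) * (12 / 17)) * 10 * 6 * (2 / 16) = 7500 / 17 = 441.18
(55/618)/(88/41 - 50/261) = 196185/4309108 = 0.05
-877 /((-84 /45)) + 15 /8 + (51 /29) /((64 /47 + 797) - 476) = 11606330517 /24605224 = 471.70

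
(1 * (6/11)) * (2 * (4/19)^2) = 192/3971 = 0.05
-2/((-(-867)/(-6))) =4/289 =0.01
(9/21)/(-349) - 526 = -1285021/2443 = -526.00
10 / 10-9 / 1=-8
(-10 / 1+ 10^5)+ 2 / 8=399961 / 4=99990.25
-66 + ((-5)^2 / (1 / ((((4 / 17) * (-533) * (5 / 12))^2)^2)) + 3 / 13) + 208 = 16393532492809774 / 87947613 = 186401107.81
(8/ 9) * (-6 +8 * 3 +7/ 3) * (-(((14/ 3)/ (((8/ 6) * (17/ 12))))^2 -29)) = 3229096/ 7803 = 413.83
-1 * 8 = -8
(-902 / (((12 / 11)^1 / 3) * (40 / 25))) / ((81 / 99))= -272855 / 144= -1894.83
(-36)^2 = 1296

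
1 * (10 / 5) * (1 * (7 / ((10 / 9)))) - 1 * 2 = 53 / 5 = 10.60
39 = 39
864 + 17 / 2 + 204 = 2153 / 2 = 1076.50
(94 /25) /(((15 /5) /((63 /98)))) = 141 /175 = 0.81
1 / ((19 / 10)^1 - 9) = -10 / 71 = -0.14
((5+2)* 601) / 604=4207 / 604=6.97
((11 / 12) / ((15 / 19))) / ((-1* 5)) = -209 / 900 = -0.23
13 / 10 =1.30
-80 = -80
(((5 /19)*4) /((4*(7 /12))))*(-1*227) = -13620 /133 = -102.41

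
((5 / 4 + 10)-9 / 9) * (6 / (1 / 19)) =2337 / 2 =1168.50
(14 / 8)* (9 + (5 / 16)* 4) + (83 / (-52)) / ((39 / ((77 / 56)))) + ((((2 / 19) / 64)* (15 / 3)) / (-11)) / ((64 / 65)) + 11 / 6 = 19.71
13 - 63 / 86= 1055 / 86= 12.27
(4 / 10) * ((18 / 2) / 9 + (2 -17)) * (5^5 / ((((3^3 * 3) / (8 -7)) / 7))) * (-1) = 122500 / 81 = 1512.35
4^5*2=2048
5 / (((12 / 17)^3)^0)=5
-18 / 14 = -9 / 7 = -1.29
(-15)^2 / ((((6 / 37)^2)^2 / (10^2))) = 1171350625 / 36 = 32537517.36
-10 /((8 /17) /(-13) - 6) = 1105 /667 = 1.66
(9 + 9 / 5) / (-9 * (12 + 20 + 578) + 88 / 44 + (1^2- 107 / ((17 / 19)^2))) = -7803 / 4060925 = -0.00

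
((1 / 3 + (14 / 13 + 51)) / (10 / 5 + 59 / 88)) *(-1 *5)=-179872 / 1833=-98.13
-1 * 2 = -2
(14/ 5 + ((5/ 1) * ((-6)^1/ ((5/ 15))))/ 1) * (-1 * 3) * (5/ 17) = 1308/ 17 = 76.94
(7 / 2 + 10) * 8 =108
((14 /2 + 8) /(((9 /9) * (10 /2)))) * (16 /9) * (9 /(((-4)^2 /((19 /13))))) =57 /13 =4.38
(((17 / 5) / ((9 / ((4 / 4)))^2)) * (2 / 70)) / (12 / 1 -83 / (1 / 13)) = -17 / 15124725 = -0.00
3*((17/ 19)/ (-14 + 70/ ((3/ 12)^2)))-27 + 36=9.00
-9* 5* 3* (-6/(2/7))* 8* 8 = 181440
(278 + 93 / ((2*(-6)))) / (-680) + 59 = 159399 / 2720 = 58.60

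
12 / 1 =12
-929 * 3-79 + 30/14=-20047/7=-2863.86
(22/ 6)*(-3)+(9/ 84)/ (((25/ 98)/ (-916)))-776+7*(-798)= -168943/ 25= -6757.72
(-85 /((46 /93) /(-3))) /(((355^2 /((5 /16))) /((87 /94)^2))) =35899767 /32783115136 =0.00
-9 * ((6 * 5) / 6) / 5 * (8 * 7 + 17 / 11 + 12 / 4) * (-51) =305694 / 11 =27790.36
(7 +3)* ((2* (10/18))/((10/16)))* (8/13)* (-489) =-5349.74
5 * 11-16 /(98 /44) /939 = 2530253 /46011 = 54.99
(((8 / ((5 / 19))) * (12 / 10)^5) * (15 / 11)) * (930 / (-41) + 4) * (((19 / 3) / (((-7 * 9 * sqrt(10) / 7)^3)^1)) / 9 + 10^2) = -10864502784 / 56375 + 17697664 * sqrt(10) / 951328125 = -192718.39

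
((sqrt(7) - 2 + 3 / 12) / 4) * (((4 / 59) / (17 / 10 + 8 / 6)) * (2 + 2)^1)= -30 / 767 + 120 * sqrt(7) / 5369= 0.02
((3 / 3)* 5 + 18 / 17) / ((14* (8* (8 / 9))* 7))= 927 / 106624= 0.01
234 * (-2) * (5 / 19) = -2340 / 19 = -123.16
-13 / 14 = -0.93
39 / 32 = 1.22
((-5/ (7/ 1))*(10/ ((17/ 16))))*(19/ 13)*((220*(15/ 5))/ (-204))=836000/ 26299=31.79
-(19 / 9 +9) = -100 / 9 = -11.11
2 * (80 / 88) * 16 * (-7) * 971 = -2175040 / 11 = -197730.91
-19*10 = -190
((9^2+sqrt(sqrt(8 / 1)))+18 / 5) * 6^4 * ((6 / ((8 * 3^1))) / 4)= 81 * 2^(3 / 4)+34263 / 5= 6988.83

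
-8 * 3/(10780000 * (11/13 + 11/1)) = -39/207515000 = -0.00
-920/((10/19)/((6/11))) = -10488/11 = -953.45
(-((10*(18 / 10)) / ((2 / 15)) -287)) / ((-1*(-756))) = 38 / 189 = 0.20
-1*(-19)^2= -361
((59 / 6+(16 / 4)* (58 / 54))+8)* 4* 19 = 45410 / 27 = 1681.85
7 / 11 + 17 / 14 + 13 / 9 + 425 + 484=1264441 / 1386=912.30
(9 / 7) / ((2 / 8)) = 36 / 7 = 5.14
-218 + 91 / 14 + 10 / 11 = -4633 / 22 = -210.59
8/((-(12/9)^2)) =-9/2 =-4.50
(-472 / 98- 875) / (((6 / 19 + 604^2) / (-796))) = 326005382 / 169821995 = 1.92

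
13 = 13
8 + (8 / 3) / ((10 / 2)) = 128 / 15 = 8.53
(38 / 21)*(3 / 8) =19 / 28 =0.68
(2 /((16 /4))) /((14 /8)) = 2 /7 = 0.29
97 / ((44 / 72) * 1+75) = 1746 / 1361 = 1.28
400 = 400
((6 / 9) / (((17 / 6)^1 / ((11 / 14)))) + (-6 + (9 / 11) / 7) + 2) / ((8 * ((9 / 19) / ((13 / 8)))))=-1195727 / 753984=-1.59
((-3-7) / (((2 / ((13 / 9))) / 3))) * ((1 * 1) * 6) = -130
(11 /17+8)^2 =21609 /289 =74.77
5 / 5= 1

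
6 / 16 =3 / 8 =0.38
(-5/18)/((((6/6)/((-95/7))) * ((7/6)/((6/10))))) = 95/49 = 1.94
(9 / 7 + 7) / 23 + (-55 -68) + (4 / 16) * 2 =-39329 / 322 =-122.14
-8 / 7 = -1.14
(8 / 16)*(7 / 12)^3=343 / 3456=0.10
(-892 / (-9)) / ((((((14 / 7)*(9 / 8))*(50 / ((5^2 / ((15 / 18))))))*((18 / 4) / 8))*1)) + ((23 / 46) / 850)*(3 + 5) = 4852966 / 103275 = 46.99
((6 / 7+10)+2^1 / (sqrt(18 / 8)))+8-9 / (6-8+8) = 785 / 42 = 18.69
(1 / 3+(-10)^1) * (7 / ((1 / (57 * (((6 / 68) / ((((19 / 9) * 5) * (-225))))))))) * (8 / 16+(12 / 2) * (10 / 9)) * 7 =61103 / 8500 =7.19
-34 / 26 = -17 / 13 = -1.31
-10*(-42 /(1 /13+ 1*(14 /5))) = 27300 /187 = 145.99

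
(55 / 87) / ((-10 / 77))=-847 / 174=-4.87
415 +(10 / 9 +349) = 6886 / 9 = 765.11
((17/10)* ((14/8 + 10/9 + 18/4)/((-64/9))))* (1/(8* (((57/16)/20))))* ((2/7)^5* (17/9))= -76585/17243982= -0.00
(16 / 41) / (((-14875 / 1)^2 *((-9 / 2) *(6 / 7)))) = -16 / 34991578125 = -0.00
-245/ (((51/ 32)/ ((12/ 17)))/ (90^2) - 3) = 254016000/ 3110111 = 81.67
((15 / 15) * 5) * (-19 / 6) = -95 / 6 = -15.83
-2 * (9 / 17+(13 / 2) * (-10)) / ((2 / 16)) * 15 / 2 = 131520 / 17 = 7736.47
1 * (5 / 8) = 5 / 8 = 0.62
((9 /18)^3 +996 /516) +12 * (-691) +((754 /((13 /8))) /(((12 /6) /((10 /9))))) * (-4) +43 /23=-663600619 /71208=-9319.19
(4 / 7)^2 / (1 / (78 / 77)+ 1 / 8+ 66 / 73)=364416 / 2250227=0.16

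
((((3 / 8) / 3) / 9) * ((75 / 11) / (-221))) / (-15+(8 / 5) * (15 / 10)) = 125 / 3675672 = 0.00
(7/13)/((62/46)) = 161/403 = 0.40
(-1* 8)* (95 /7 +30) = -2440 /7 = -348.57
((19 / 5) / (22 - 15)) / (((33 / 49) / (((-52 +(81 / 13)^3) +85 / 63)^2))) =13312714014622384 / 451572115995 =29480.82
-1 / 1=-1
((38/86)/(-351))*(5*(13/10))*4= -38/1161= -0.03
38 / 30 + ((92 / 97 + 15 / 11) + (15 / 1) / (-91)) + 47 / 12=42706687 / 5825820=7.33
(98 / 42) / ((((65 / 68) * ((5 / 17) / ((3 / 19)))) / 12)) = 97104 / 6175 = 15.73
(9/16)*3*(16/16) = 27/16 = 1.69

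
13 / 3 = 4.33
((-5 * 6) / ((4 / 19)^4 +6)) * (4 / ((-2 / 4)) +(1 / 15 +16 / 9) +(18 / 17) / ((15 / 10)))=543308249 / 19945641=27.24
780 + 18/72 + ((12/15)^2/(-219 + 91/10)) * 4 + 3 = 32880323/41980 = 783.24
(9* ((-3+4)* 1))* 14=126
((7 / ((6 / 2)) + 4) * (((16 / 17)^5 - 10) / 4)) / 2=-124924943 / 17038284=-7.33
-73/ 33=-2.21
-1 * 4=-4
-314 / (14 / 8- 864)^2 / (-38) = 2512 / 226016419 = 0.00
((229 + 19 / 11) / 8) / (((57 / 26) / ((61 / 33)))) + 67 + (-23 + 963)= 1031.32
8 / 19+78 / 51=630 / 323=1.95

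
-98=-98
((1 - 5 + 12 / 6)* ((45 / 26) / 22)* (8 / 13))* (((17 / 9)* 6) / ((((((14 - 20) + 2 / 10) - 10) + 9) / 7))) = 2100 / 1859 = 1.13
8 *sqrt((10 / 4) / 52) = 1.75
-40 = -40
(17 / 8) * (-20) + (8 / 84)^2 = -37477 / 882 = -42.49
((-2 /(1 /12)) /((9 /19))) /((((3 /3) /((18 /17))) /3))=-2736 /17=-160.94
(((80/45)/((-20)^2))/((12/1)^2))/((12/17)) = 0.00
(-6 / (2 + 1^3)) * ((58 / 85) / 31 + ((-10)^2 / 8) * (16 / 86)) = -531988 / 113305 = -4.70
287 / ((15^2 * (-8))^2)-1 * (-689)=2232360287 / 3240000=689.00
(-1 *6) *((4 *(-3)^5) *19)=110808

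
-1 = -1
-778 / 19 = -40.95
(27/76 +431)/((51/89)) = 2917687/3876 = 752.76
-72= -72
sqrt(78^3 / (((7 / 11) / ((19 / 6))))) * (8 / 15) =819.58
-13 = -13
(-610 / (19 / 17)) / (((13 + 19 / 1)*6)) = -2.84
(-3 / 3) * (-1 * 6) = 6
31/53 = 0.58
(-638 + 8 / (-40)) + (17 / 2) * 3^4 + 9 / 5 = 521 / 10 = 52.10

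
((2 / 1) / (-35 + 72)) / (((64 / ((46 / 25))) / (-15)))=-69 / 2960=-0.02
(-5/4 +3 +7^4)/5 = 480.55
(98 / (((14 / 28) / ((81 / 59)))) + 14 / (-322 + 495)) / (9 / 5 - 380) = -13736870 / 19301437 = -0.71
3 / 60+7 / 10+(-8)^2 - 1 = 255 / 4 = 63.75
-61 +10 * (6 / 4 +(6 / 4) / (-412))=-18967 / 412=-46.04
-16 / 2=-8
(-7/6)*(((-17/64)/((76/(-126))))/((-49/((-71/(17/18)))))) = -1917/2432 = -0.79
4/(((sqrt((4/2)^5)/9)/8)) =36 * sqrt(2) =50.91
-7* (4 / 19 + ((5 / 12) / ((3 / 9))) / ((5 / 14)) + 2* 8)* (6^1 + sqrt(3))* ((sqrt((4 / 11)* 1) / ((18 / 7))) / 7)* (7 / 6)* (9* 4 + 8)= 36701* sqrt(11)* (-6 - sqrt(3)) / 513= -1834.64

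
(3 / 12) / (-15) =-1 / 60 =-0.02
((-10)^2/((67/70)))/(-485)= -1400/6499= -0.22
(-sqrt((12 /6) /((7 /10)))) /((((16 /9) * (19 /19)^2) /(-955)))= 8595 * sqrt(35) /56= 908.01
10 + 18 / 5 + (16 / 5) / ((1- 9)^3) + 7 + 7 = 883 / 32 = 27.59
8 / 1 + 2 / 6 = 25 / 3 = 8.33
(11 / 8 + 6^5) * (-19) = -147770.12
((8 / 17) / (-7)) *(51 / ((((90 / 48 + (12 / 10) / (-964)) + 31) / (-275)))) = 63624000 / 2218321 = 28.68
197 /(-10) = -197 /10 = -19.70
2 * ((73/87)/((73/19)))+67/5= 6019/435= 13.84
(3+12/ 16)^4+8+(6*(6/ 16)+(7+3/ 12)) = 55105/ 256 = 215.25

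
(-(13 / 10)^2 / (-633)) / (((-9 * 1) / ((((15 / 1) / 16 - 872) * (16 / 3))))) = 2355353 / 1709100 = 1.38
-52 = -52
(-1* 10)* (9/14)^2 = -405/98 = -4.13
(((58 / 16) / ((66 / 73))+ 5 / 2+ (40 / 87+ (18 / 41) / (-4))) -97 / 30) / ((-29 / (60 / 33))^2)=56911705 / 3992796357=0.01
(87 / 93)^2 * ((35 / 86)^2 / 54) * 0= 0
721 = 721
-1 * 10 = -10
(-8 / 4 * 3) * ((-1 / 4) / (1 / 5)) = 15 / 2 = 7.50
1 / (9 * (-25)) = -1 / 225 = -0.00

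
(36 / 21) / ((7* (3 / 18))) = 72 / 49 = 1.47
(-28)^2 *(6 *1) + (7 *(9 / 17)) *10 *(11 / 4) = 163401 / 34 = 4805.91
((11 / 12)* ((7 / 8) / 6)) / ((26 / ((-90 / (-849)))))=385 / 706368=0.00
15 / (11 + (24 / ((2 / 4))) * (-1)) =-15 / 37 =-0.41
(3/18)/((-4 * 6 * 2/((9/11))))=-0.00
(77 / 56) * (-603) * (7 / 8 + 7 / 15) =-355971 / 320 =-1112.41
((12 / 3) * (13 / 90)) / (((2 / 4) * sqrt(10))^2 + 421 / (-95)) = -988 / 3303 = -0.30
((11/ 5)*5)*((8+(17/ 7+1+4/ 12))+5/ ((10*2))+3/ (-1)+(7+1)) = 15719/ 84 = 187.13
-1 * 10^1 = -10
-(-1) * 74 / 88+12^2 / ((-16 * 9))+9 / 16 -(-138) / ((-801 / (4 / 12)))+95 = 95.35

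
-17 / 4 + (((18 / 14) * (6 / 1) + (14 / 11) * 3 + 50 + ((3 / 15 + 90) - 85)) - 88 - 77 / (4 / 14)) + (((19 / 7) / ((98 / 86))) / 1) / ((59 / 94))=-1296563797 / 4452140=-291.22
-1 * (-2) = 2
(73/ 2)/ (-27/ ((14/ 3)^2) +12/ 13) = -93002/ 807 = -115.24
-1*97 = -97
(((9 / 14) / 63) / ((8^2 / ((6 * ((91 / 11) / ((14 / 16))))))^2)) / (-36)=-169 / 758912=-0.00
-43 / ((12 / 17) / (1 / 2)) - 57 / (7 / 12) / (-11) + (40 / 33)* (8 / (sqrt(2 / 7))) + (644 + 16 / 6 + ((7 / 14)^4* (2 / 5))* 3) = 160* sqrt(14) / 33 + 2888269 / 4620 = 643.31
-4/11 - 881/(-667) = 7023/7337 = 0.96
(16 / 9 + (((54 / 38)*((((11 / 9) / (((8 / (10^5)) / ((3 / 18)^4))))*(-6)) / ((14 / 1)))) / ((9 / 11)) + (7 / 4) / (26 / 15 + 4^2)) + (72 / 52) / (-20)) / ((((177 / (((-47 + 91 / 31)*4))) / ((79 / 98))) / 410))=4544658199499 / 1981789173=2293.21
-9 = -9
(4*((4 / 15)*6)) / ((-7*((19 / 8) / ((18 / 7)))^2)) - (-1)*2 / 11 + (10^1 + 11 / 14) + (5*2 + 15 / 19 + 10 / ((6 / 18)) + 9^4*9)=804969035681 / 13620530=59099.69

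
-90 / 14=-45 / 7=-6.43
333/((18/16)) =296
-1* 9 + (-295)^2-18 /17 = 1479254 /17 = 87014.94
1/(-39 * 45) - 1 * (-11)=19304/1755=11.00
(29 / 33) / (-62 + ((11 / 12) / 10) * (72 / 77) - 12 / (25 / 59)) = -5075 / 521103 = -0.01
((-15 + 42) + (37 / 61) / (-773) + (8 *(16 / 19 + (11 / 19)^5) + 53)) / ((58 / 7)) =10.53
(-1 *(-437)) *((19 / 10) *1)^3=2997383 / 1000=2997.38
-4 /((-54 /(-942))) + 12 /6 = -610 /9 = -67.78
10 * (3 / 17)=30 / 17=1.76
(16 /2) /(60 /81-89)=-0.09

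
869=869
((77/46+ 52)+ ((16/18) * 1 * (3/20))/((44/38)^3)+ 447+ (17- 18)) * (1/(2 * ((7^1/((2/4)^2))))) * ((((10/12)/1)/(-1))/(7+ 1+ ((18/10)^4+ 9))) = -573718004375/2121295752576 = -0.27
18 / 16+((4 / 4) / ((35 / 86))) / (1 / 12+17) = 72831 / 57400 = 1.27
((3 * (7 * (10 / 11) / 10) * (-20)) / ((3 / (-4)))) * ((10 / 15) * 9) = 3360 / 11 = 305.45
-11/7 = -1.57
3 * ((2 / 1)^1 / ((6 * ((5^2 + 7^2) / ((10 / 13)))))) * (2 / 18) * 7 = 35 / 4329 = 0.01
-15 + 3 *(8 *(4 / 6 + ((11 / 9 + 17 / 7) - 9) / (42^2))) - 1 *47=-426680 / 9261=-46.07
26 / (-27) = -26 / 27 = -0.96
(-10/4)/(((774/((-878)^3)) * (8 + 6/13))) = 1099858747/4257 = 258364.75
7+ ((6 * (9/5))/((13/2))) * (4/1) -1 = 822/65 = 12.65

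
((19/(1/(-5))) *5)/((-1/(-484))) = -229900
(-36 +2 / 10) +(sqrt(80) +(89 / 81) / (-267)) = -43502 / 1215 +4 * sqrt(5) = -26.86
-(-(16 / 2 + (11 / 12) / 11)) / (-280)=-97 / 3360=-0.03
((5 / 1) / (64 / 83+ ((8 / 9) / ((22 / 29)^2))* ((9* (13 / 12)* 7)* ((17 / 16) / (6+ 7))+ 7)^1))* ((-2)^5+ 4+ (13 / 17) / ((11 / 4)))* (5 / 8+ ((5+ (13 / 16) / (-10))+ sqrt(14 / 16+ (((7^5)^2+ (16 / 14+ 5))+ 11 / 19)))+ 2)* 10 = -17038771200* sqrt(79947277023054) / 132091434307-30243818880 / 58421687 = -1153879.19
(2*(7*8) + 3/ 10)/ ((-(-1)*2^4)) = 1123/ 160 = 7.02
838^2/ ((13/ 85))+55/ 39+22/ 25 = 4476807733/ 975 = 4591597.67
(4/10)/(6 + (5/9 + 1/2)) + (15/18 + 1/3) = 4661/3810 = 1.22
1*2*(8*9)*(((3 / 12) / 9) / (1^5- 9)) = -1 / 2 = -0.50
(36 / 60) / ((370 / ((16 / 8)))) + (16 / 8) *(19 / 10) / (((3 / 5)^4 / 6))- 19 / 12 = 17417149 / 99900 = 174.35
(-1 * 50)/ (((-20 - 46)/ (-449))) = -11225/ 33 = -340.15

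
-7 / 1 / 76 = -7 / 76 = -0.09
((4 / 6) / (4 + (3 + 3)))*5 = 1 / 3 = 0.33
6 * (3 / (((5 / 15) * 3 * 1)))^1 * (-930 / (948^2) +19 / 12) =711009 / 24964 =28.48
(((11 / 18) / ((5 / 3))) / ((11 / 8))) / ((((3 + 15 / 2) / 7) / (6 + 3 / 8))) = 1.13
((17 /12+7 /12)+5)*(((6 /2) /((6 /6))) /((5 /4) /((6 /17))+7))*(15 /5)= 1512 /253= 5.98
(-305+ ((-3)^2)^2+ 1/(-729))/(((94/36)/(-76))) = 24821144/3807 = 6519.87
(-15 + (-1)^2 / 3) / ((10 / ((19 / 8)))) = -209 / 60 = -3.48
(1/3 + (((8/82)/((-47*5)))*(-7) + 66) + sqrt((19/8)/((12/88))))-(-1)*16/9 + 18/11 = sqrt(627)/6 + 66532447/953865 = 73.92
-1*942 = -942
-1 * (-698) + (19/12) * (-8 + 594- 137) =16907/12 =1408.92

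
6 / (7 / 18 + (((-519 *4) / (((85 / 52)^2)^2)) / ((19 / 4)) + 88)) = 107115682500 / 485090826373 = 0.22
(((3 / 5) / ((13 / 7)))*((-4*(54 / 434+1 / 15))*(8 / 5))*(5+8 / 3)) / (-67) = 457792 / 10125375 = 0.05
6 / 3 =2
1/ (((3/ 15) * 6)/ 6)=5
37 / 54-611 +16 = -32093 / 54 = -594.31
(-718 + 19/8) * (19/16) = -108775/128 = -849.80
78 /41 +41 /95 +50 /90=101294 /35055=2.89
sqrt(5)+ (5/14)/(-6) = -5/84+ sqrt(5) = 2.18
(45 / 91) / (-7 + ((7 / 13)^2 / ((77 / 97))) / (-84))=-77220 / 1093771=-0.07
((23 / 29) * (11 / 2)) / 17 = 253 / 986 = 0.26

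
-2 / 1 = -2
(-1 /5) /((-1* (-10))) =-1 /50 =-0.02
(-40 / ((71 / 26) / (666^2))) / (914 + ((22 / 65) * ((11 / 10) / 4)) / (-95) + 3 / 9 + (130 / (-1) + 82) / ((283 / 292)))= -48367812411360000 / 6438009544741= -7512.85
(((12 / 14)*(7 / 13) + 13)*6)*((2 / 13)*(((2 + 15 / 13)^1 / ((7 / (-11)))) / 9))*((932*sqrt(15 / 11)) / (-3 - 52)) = 764240*sqrt(165) / 72501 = 135.40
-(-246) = 246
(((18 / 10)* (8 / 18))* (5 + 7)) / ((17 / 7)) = 336 / 85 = 3.95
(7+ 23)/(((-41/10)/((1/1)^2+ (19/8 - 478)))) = 284775/82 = 3472.87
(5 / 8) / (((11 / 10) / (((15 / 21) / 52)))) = 125 / 16016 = 0.01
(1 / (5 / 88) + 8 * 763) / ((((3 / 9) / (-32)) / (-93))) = 273268224 / 5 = 54653644.80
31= 31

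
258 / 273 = 86 / 91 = 0.95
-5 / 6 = -0.83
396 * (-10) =-3960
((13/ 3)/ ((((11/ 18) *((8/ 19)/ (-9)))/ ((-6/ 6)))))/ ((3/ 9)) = 20007/ 44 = 454.70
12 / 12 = 1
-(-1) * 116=116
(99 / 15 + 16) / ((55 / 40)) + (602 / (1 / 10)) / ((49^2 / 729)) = 34791772 / 18865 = 1844.25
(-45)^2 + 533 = 2558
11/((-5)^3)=-11/125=-0.09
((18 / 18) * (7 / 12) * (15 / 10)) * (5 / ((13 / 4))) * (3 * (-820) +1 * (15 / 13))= -1118775 / 338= -3309.99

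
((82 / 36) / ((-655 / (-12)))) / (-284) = -41 / 279030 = -0.00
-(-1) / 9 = 1 / 9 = 0.11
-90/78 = -15/13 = -1.15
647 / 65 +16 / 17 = 12039 / 1105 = 10.90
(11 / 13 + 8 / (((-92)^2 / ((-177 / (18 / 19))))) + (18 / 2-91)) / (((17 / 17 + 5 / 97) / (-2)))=651036161 / 4208724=154.69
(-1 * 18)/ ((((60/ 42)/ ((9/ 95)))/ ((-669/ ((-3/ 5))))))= -126441/ 95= -1330.96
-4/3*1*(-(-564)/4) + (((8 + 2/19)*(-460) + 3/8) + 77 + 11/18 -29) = -5290651/1368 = -3867.43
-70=-70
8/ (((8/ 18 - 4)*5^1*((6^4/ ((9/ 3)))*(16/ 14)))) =-7/ 7680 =-0.00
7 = 7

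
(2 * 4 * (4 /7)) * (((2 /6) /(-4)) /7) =-8 /147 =-0.05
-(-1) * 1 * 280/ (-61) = -280/ 61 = -4.59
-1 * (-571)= 571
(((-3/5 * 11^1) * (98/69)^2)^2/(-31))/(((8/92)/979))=-5463140493272/84864825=-64374.62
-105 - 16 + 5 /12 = -1447 /12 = -120.58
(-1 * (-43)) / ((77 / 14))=86 / 11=7.82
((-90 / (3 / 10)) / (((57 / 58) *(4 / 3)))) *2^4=-3663.16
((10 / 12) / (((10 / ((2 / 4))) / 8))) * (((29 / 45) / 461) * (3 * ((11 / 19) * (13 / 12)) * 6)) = 4147 / 788310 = 0.01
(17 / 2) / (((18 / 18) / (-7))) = -119 / 2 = -59.50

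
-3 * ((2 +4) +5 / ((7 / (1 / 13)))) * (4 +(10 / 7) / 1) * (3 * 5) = -1479.14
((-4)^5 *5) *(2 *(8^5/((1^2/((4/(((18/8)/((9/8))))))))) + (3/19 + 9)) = -12751575040/19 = -671135528.42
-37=-37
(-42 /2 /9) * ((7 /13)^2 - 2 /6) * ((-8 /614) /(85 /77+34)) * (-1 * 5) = 237160 /1262157741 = 0.00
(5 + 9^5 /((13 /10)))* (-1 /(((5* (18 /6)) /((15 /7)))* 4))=-84365 /52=-1622.40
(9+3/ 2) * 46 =483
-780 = -780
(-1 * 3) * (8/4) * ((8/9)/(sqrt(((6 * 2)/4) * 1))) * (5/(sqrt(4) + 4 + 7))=-80 * sqrt(3)/117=-1.18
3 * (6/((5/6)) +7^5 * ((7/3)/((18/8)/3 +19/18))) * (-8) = -33894144/65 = -521448.37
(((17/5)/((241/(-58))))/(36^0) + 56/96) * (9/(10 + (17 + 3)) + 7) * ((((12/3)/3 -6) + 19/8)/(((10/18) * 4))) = 2727791/1542400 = 1.77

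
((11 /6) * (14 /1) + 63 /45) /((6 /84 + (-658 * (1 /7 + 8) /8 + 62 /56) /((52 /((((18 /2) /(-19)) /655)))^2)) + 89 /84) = 476080676169280 /19892531256277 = 23.93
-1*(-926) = 926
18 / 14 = 9 / 7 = 1.29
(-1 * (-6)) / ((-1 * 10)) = -3 / 5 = -0.60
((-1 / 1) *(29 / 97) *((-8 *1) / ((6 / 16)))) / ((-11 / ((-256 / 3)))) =475136 / 9603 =49.48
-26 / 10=-13 / 5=-2.60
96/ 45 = 32/ 15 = 2.13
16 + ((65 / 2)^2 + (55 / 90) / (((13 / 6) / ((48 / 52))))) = 725017 / 676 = 1072.51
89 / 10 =8.90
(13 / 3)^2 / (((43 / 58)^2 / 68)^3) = 2022932557645156352 / 56892267441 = 35557249.67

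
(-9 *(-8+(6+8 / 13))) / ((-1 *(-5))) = 162 / 65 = 2.49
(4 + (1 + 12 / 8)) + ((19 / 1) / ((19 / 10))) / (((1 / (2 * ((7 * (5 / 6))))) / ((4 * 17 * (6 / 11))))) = 95343 / 22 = 4333.77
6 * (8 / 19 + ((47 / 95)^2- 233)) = -1394.01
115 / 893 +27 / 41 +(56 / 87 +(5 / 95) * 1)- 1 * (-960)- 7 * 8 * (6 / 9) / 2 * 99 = -886.52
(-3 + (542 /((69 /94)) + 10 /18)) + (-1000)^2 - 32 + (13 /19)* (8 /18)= 1311923254 /1311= 1000704.24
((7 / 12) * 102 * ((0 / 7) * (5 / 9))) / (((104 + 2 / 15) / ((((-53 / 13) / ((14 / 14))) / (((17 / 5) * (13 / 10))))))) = 0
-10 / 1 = -10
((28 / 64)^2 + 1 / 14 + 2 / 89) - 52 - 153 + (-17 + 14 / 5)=-174571333 / 797440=-218.91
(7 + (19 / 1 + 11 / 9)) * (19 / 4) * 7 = 32585 / 36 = 905.14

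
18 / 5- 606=-3012 / 5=-602.40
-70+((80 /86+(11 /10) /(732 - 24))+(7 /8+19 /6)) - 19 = -4263507 /50740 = -84.03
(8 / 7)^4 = 4096 / 2401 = 1.71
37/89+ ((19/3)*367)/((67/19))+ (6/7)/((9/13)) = 660.79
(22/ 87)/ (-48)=-0.01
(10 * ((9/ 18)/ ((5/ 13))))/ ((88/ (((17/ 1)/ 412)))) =221/ 36256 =0.01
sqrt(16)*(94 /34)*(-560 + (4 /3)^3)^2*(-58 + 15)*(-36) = 7330025885696 /1377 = 5323185102.18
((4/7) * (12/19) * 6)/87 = 96/3857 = 0.02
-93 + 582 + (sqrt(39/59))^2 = 489.66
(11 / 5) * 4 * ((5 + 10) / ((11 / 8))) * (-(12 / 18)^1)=-64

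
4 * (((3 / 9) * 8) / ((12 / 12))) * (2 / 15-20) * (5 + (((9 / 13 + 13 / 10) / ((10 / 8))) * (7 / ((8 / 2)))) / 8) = -5525516 / 4875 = -1133.44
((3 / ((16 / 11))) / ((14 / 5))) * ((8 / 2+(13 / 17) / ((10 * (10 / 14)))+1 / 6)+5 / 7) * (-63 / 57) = -734547 / 180880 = -4.06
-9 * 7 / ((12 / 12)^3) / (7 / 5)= -45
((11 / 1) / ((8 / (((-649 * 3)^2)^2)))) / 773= 158072561619291 / 6184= 25561539718.51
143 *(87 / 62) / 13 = 957 / 62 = 15.44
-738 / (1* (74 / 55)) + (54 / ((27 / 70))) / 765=-3104099 / 5661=-548.33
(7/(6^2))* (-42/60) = -49/360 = -0.14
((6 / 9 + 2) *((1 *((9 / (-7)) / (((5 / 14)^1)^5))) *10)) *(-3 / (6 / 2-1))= 5531904 / 625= 8851.05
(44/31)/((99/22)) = 88/279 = 0.32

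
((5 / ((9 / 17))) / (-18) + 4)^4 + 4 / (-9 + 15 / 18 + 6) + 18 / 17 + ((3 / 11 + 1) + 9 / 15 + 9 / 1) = 1305637095254123 / 8371726300080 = 155.96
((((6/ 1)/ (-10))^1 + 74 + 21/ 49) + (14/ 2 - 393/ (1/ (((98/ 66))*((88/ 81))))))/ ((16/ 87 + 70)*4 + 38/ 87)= -45476959/ 23116590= -1.97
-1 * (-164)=164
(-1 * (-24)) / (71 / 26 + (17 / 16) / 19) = 31616 / 3671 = 8.61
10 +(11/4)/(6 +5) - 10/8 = 9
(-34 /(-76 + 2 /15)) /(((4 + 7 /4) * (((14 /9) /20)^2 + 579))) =0.00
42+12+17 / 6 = 341 / 6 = 56.83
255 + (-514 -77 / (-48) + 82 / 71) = -873269 / 3408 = -256.24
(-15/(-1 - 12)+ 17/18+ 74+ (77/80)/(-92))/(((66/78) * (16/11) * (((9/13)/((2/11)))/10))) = 851769763/5246208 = 162.36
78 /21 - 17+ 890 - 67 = 5668 /7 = 809.71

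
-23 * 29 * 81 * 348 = -18801396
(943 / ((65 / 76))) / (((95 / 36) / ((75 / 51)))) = 135792 / 221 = 614.44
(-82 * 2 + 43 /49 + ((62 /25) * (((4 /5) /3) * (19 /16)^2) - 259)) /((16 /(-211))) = 52256184251 /9408000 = 5554.44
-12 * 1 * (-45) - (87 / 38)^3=28972377 / 54872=528.00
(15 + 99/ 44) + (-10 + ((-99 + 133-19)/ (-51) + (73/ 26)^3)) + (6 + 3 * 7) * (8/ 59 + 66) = 31991739777/ 17628728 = 1814.75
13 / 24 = 0.54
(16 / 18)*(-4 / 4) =-8 / 9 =-0.89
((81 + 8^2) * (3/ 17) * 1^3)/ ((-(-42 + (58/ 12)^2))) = 15660/ 11407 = 1.37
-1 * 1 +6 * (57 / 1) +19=360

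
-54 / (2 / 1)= -27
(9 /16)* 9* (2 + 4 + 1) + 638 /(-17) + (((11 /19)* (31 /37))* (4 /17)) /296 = -870443 /416176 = -2.09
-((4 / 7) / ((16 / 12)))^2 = -9 / 49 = -0.18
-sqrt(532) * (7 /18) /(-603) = 7 * sqrt(133) /5427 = 0.01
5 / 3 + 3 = 14 / 3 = 4.67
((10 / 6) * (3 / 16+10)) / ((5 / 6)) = 163 / 8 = 20.38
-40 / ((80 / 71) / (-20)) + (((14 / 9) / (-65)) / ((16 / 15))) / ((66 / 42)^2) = 26803577 / 37752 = 709.99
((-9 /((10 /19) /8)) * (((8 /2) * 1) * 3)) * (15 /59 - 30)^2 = -5056169040 /3481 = -1452504.75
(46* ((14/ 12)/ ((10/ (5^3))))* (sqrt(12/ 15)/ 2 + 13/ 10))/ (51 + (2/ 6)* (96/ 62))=24955* sqrt(5)/ 9582 + 324415/ 19164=22.75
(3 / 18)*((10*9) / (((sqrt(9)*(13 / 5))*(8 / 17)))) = 425 / 104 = 4.09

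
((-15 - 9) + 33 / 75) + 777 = 18836 / 25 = 753.44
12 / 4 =3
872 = 872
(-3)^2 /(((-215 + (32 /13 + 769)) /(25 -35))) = -0.16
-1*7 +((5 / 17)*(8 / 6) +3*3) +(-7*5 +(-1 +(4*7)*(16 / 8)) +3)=1295 / 51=25.39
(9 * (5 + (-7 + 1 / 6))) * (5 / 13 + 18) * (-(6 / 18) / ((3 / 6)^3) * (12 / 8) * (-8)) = -126192 / 13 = -9707.08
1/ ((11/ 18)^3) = 5832/ 1331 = 4.38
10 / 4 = 5 / 2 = 2.50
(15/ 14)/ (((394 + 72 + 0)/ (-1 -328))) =-705/ 932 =-0.76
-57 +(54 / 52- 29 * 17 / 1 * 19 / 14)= -65978 / 91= -725.03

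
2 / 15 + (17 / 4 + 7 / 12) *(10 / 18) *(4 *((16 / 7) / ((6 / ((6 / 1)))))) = 23326 / 945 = 24.68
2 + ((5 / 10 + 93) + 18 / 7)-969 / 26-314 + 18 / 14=-22924 / 91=-251.91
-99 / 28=-3.54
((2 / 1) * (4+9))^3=17576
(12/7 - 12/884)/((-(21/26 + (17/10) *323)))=-13155/4253536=-0.00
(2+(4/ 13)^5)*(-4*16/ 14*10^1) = -91.55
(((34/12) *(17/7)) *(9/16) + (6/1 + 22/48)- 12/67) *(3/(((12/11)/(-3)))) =-5026813/60032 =-83.74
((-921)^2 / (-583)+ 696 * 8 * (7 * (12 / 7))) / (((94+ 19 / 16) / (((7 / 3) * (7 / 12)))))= 829852828 / 887909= 934.61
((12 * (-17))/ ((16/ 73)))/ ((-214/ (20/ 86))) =18615/ 18404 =1.01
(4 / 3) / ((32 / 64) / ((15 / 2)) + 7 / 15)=5 / 2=2.50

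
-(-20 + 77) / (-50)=57 / 50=1.14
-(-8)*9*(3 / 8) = 27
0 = 0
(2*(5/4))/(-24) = -5/48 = -0.10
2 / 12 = 1 / 6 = 0.17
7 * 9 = 63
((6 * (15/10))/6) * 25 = 75/2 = 37.50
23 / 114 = 0.20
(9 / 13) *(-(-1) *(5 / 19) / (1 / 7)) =315 / 247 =1.28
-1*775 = -775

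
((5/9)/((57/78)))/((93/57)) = 0.47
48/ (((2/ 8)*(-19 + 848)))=192/ 829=0.23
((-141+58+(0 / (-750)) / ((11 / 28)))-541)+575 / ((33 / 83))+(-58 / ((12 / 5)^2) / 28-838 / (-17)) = 328415305 / 376992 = 871.15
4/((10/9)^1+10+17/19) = 684/2053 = 0.33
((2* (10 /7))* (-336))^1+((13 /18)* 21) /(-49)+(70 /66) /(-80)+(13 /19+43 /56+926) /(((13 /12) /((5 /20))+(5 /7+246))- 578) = -14512344173 /15067437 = -963.16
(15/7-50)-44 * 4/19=-7597/133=-57.12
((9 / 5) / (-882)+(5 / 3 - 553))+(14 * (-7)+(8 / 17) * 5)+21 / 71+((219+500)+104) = 312830999 / 1774290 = 176.31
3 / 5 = 0.60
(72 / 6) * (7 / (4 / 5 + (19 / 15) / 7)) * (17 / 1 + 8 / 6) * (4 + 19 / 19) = 808500 / 103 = 7849.51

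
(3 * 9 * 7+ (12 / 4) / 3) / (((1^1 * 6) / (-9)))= -285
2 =2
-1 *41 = -41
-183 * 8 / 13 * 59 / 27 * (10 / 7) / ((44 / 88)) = -575840 / 819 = -703.10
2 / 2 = 1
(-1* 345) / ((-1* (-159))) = -2.17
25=25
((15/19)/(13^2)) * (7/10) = 21/6422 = 0.00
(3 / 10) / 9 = 1 / 30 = 0.03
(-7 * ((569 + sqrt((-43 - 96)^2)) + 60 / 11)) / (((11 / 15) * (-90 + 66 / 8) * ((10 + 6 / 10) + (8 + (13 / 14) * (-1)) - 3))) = 705600 / 124267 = 5.68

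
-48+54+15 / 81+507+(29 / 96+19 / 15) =2223737 / 4320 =514.75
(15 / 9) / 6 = 5 / 18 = 0.28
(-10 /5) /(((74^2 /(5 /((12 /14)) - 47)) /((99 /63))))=0.02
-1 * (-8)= 8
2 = 2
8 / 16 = 0.50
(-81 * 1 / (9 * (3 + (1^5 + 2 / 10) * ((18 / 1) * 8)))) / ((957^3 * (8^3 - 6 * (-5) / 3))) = -5 / 44684065728126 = -0.00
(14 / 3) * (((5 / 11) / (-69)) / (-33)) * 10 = 700 / 75141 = 0.01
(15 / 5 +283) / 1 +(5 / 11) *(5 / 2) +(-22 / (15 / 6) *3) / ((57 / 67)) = 256.10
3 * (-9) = -27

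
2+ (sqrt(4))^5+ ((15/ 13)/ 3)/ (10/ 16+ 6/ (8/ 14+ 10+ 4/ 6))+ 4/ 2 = 258356/ 7111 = 36.33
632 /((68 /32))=5056 /17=297.41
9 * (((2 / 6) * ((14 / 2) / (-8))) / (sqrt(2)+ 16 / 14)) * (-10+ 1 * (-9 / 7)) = -1659 / 34+ 11613 * sqrt(2) / 272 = 11.59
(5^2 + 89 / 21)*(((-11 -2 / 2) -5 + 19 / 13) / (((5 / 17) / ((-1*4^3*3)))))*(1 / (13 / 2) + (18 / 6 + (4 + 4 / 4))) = 14303901184 / 5915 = 2418241.96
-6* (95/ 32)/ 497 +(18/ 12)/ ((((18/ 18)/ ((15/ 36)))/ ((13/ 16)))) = 0.47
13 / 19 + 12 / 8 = 83 / 38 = 2.18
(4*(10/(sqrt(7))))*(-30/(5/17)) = -4080*sqrt(7)/7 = -1542.10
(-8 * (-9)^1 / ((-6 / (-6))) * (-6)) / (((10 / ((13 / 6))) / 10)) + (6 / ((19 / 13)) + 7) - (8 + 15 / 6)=-35545 / 38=-935.39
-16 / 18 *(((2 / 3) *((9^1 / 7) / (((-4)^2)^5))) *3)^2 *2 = -9 / 841813590016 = -0.00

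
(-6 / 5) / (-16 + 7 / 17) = 102 / 1325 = 0.08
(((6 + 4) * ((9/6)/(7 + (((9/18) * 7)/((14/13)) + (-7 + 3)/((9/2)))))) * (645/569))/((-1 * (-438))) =58050/13997969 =0.00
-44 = -44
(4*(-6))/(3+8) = -24/11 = -2.18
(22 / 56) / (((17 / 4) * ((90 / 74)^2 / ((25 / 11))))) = 1369 / 9639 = 0.14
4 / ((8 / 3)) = 3 / 2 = 1.50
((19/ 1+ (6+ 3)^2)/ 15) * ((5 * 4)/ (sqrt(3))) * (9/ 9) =400 * sqrt(3)/ 9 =76.98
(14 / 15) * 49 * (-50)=-6860 / 3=-2286.67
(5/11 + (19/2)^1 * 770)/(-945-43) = -3095/418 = -7.40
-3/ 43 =-0.07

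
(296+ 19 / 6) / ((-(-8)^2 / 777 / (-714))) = 165971085 / 64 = 2593298.20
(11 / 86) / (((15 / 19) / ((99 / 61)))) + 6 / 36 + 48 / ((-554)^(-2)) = 579629297863 / 39345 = 14731968.43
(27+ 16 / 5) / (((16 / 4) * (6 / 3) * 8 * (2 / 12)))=453 / 160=2.83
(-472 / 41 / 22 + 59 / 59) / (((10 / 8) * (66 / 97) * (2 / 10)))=41710 / 14883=2.80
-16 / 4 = -4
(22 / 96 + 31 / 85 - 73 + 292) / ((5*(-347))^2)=895943 / 12281718000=0.00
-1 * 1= -1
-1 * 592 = -592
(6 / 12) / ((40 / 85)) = 17 / 16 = 1.06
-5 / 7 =-0.71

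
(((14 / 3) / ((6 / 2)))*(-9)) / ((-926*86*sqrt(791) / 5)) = 5*sqrt(791) / 4499434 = 0.00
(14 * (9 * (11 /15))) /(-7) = -66 /5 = -13.20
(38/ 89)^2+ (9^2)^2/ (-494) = -51256345/ 3912974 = -13.10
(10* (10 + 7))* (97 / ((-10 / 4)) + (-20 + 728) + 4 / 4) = 113934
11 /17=0.65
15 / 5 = 3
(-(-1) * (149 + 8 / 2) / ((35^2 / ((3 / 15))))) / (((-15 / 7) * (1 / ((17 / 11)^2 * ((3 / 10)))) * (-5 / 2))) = 44217 / 13234375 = 0.00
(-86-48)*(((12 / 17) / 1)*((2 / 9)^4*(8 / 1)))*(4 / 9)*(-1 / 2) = 137216 / 334611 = 0.41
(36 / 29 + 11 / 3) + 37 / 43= 21580 / 3741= 5.77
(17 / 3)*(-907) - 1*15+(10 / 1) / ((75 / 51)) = -77218 / 15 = -5147.87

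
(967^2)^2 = 874391437921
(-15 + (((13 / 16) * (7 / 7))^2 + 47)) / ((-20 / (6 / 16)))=-25083 / 40960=-0.61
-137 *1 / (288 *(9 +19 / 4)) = -137 / 3960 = -0.03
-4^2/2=-8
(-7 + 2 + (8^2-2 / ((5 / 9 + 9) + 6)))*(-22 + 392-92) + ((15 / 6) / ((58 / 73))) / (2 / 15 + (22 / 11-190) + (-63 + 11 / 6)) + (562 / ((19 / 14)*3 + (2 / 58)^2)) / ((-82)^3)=16366.24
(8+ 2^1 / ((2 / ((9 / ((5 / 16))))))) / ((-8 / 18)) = -414 / 5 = -82.80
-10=-10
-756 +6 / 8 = -3021 / 4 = -755.25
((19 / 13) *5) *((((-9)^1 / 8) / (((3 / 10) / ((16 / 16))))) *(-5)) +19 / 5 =36613 / 260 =140.82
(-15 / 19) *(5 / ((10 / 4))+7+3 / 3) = -150 / 19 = -7.89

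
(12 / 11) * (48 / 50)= 288 / 275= 1.05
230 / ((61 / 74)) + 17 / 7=120177 / 427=281.44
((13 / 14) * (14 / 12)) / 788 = 13 / 9456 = 0.00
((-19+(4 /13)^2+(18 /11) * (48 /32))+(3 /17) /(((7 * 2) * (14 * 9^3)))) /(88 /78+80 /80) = -24761509573 /3203348148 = -7.73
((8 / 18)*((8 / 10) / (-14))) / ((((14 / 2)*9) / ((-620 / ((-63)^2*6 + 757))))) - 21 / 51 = -682639229 / 1657879083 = -0.41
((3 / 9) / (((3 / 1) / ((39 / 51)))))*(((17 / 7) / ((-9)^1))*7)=-13 / 81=-0.16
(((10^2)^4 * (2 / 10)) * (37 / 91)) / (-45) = -148000000 / 819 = -180708.18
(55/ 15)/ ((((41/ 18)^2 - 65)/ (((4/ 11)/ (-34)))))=216/ 329443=0.00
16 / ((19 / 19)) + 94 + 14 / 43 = 4744 / 43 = 110.33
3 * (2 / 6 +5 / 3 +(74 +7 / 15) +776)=12787 / 5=2557.40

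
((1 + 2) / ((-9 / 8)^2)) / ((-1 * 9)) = -0.26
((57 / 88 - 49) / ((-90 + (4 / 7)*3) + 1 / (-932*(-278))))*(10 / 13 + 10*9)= 1138283218100 / 22897348903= 49.71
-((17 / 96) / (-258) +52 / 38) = -643645 / 470592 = -1.37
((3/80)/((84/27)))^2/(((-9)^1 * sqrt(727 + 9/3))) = -81 * sqrt(730)/3662848000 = -0.00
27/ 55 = 0.49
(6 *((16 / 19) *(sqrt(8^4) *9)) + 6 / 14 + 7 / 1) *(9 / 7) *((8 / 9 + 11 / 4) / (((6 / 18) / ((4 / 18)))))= 25417930 / 2793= 9100.58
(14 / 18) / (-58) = -7 / 522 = -0.01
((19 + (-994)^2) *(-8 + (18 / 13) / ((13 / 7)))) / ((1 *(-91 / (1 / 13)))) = 1211355430 / 199927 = 6058.99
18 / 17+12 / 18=88 / 51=1.73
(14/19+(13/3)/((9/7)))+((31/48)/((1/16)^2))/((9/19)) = 181163/513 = 353.14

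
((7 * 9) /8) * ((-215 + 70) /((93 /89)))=-271005 /248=-1092.76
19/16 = 1.19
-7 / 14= -1 / 2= -0.50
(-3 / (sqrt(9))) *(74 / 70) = -37 / 35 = -1.06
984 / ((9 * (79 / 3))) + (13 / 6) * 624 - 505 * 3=-12549 / 79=-158.85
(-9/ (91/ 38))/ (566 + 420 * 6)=-171/ 140413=-0.00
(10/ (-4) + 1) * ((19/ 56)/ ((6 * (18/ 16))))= -19/ 252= -0.08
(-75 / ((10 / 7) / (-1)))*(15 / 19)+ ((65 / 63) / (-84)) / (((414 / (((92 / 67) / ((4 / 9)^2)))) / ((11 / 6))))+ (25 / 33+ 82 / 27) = 53641250351 / 1185662016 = 45.24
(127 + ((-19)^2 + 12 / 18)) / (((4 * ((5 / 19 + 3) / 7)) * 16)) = 97489 / 5952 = 16.38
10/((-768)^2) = 0.00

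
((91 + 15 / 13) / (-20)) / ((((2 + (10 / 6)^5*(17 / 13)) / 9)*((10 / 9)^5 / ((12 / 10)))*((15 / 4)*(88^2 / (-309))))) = 0.02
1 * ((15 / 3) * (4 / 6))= 10 / 3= 3.33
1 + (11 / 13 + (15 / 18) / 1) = 209 / 78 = 2.68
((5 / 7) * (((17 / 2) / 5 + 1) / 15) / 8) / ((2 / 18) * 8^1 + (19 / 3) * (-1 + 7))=81 / 196000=0.00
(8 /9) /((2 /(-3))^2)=2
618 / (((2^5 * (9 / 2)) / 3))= 103 / 8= 12.88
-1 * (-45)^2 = -2025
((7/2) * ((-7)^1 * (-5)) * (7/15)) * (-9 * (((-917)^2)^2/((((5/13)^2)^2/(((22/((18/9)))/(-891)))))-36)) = 6926994965422899283/33750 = 205244295271789.61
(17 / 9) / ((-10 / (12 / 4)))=-17 / 30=-0.57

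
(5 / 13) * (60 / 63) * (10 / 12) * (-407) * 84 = -407000 / 39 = -10435.90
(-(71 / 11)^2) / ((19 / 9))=-45369 / 2299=-19.73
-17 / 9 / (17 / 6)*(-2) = 4 / 3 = 1.33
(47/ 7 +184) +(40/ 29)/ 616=425870/ 2233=190.72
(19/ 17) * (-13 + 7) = -114/ 17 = -6.71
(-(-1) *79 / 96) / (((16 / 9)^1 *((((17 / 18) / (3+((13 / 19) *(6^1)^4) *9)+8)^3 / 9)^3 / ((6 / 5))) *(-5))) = -17076407274352824019290631531799321926885113129844469187535038 / 28303948780753715194477270980808124235212164970701517720931766756475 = -0.00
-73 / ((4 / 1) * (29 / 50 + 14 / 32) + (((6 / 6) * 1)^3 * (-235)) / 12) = 10950 / 2327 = 4.71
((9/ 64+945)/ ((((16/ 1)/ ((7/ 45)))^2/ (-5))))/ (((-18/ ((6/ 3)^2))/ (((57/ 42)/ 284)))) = 893893/ 1884487680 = 0.00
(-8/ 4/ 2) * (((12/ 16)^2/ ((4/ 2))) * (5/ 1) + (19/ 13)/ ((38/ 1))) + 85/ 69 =-6109/ 28704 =-0.21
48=48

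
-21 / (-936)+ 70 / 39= 189 / 104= 1.82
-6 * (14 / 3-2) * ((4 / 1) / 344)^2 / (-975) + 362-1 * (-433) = 1433206129 / 1802775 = 795.00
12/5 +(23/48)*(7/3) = 2533/720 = 3.52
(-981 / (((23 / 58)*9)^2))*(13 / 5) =-4766788 / 23805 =-200.24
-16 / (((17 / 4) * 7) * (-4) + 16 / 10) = 80 / 587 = 0.14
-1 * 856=-856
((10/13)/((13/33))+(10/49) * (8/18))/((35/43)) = 1309694/521703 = 2.51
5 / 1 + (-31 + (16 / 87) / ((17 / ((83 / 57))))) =-2190550 / 84303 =-25.98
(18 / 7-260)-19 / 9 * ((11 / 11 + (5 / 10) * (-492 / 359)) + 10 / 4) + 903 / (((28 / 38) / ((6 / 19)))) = 5592241 / 45234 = 123.63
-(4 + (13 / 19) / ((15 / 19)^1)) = -73 / 15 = -4.87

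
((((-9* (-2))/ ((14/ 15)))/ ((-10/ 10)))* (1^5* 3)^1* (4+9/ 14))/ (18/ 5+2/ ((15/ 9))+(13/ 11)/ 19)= -27509625/ 497938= -55.25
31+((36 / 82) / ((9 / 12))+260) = 11955 / 41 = 291.59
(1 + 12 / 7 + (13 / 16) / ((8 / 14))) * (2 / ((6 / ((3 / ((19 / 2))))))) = 0.44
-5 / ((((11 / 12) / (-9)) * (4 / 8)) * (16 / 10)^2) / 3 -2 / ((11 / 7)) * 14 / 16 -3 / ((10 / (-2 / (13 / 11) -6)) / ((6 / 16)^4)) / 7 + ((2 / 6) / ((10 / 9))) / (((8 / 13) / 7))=154670729 / 10250240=15.09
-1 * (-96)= 96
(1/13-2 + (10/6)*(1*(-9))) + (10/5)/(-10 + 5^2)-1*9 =-5029/195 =-25.79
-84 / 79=-1.06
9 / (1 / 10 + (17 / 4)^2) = 720 / 1453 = 0.50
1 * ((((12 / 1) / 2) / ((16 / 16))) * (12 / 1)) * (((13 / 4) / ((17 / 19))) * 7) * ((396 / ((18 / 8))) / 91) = 60192 / 17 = 3540.71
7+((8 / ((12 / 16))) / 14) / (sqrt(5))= 16 *sqrt(5) / 105+7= 7.34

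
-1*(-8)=8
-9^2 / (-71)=81 / 71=1.14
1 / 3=0.33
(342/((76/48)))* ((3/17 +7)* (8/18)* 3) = 35136/17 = 2066.82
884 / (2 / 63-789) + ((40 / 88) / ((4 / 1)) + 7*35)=533617977 / 2187020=243.99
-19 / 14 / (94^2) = -19 / 123704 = -0.00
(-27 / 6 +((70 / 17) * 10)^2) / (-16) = -977399 / 9248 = -105.69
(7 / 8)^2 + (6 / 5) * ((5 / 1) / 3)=177 / 64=2.77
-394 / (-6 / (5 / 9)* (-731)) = -985 / 19737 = -0.05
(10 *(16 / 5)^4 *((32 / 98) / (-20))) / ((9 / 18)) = -34.24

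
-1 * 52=-52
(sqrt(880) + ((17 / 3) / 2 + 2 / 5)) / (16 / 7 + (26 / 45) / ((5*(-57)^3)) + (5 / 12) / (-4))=15089525640 / 10180982263 + 18667454400*sqrt(55) / 10180982263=15.08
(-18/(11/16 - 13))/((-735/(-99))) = 9504/48265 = 0.20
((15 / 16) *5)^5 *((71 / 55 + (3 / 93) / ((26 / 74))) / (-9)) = -202025390625 / 581042176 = -347.69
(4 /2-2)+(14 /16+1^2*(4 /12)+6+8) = 15.21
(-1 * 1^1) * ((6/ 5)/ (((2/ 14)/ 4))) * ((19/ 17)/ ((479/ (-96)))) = 7.53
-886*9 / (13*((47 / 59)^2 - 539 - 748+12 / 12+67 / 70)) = 647674860 / 1356210973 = 0.48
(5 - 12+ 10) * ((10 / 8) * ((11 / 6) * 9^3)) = 40095 / 8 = 5011.88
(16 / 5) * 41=656 / 5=131.20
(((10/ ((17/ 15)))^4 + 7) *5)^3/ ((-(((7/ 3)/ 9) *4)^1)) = -26935657150857.56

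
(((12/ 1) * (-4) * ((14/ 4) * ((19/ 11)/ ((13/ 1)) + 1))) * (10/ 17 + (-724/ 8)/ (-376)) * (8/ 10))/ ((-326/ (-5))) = -36050994/ 18623891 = -1.94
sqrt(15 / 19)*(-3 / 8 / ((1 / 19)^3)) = -1083*sqrt(285) / 8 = -2285.39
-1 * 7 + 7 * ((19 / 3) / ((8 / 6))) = 105 / 4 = 26.25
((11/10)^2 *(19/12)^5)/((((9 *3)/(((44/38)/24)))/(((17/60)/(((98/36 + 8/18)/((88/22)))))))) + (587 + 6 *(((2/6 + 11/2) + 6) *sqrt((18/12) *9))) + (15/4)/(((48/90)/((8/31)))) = 213 *sqrt(6)/2 + 367906220180383/624817152000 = 849.69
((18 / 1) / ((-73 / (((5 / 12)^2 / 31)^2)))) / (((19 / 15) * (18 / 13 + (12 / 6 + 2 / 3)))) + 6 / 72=6739055917 / 80870133504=0.08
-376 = -376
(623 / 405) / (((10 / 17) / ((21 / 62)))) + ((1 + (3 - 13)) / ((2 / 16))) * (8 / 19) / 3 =-14661797 / 1590300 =-9.22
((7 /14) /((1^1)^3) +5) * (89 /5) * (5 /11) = 89 /2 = 44.50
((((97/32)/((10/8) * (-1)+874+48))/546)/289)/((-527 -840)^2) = 97/8687988161112624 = 0.00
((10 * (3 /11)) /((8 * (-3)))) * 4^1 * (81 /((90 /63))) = -567 /22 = -25.77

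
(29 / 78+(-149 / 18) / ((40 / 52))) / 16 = -24311 / 37440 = -0.65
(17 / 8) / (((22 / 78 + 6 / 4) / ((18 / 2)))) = 5967 / 556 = 10.73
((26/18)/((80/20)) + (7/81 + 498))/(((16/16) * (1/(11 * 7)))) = 38380.46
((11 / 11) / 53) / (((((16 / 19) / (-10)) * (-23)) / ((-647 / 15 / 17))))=-0.02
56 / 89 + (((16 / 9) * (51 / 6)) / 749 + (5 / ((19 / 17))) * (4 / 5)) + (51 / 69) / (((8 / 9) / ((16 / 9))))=1496142490 / 262177713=5.71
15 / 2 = 7.50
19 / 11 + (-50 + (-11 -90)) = -149.27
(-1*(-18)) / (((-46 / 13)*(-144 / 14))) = 91 / 184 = 0.49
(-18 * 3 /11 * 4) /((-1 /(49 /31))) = 10584 /341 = 31.04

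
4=4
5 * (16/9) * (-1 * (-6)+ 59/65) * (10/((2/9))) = 35920/13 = 2763.08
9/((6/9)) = 27/2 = 13.50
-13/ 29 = -0.45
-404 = -404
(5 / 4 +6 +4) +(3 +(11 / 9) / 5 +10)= 4409 / 180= 24.49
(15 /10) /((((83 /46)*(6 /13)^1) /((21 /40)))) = 6279 /6640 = 0.95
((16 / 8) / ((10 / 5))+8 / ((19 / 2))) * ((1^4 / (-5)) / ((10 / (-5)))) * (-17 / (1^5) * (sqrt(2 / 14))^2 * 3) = -51 / 38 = -1.34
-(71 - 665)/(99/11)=66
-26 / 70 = -13 / 35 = -0.37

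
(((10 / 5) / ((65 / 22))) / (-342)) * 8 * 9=-176 / 1235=-0.14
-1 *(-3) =3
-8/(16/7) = -7/2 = -3.50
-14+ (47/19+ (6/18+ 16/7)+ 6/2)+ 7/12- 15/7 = -11917/1596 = -7.47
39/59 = 0.66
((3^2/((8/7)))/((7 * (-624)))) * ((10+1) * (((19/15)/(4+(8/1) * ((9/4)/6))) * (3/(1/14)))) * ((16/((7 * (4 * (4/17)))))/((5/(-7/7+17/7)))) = -10659/101920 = -0.10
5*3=15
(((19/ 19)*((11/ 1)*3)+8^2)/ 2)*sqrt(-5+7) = 97*sqrt(2)/ 2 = 68.59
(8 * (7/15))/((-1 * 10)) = -28/75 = -0.37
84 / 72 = 7 / 6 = 1.17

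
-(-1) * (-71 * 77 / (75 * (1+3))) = -5467 / 300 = -18.22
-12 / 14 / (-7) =6 / 49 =0.12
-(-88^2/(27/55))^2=-181407846400/729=-248844782.44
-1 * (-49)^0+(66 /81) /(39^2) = -41045 /41067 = -1.00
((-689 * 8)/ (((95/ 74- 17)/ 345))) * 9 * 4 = 5065968960/ 1163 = 4355949.23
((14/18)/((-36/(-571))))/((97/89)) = 11.32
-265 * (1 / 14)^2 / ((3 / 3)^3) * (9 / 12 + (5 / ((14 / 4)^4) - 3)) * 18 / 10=10154853 / 1882384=5.39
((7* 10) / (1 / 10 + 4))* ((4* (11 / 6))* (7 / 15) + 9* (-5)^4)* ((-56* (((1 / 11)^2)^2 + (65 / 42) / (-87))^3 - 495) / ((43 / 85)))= -582750766857869742360874238403200 / 6197643706529684320850169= -94027794.18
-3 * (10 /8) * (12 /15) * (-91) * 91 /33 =8281 /11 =752.82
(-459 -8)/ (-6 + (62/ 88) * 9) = -20548/ 15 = -1369.87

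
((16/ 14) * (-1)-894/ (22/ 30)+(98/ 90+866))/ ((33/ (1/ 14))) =-1223647/ 1600830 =-0.76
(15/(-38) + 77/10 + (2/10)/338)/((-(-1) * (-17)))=-234591/545870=-0.43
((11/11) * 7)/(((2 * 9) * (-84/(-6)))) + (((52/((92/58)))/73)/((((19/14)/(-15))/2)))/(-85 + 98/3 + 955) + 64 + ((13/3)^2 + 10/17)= 1102099559029/13217349924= 83.38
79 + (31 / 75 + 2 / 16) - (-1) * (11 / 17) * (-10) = 73.07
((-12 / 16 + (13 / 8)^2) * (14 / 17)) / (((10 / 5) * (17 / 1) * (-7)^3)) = -121 / 906304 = -0.00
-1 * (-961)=961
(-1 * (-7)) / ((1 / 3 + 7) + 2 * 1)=3 / 4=0.75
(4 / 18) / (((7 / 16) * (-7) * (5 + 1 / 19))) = -19 / 1323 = -0.01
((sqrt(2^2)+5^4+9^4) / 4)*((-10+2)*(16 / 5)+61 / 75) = -1113541 / 25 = -44541.64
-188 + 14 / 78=-7325 / 39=-187.82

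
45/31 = 1.45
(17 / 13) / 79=17 / 1027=0.02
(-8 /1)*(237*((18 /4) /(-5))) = 8532 /5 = 1706.40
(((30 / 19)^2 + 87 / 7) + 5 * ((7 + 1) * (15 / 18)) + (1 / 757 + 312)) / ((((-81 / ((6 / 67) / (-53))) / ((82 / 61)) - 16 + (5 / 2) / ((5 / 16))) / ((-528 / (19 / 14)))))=-119349463920896 / 30360122329655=-3.93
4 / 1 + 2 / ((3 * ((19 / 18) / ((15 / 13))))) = 1168 / 247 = 4.73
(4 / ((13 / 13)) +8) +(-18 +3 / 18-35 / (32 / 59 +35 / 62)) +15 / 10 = -436727 / 12147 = -35.95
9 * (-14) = -126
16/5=3.20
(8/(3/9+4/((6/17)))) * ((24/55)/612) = 16/32725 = 0.00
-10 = -10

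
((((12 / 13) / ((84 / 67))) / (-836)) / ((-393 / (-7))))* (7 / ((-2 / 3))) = 469 / 2847416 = 0.00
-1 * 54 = -54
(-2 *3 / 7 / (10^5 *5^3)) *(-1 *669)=2007 / 43750000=0.00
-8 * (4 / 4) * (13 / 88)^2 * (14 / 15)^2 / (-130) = 0.00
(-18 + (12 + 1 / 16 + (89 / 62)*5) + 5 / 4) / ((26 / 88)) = 8.43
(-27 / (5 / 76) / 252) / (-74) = 57 / 2590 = 0.02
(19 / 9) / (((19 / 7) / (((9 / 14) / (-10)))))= -1 / 20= -0.05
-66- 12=-78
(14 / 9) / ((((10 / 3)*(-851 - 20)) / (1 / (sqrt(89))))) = -7*sqrt(89) / 1162785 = -0.00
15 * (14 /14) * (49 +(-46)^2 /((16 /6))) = 25275 /2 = 12637.50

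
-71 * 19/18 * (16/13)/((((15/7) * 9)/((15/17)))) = -75544/17901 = -4.22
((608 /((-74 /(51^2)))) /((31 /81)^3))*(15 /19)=-331746729840 /1102267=-300967.67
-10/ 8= -5/ 4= -1.25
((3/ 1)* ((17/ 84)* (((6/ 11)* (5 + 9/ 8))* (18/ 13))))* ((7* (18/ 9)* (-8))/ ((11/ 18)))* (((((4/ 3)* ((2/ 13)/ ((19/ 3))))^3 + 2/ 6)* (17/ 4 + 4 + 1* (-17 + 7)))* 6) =3882591956754/ 2154898889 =1801.75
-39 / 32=-1.22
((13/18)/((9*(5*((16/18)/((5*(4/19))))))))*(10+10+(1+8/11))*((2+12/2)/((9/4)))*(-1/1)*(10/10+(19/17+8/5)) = -7854496/1438965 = -5.46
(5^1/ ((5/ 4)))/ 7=4/ 7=0.57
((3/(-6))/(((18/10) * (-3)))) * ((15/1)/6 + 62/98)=1535/5292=0.29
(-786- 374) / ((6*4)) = -145 / 3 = -48.33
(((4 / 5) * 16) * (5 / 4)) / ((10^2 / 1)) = 4 / 25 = 0.16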